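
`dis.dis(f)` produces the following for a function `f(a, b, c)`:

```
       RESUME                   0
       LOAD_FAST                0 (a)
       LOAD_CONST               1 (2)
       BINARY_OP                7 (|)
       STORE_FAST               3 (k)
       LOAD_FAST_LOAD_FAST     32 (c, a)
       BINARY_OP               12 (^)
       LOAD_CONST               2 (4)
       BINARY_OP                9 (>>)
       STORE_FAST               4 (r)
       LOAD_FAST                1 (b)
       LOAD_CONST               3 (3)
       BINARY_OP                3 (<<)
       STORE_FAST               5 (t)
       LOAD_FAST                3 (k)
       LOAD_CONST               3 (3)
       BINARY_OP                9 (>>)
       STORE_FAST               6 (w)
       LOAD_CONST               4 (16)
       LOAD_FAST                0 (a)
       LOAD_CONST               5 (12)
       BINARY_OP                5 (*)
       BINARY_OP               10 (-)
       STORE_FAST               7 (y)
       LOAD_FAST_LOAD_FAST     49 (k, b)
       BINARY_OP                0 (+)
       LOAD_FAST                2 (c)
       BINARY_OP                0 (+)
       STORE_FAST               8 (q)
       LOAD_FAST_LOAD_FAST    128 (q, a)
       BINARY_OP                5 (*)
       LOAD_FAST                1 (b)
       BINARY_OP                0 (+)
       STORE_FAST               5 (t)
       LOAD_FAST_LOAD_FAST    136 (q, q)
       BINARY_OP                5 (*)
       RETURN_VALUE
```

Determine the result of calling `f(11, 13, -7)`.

LOAD_FAST a → push 11. Stack: [11]
LOAD_CONST → push 2. Stack: [11, 2]
BINARY_OP | → 11 | 2 = 11. Stack: [11]
STORE_FAST k → k=11. Stack: []
LOAD_FAST_LOAD_FAST c,a → push -7,11. Stack: [-7, 11]
BINARY_OP ^ → -7 ^ 11 = -14. Stack: [-14]
LOAD_CONST → push 4. Stack: [-14, 4]
BINARY_OP >> → -14 >> 4 = -1. Stack: [-1]
STORE_FAST r → r=-1. Stack: []
LOAD_FAST b → push 13. Stack: [13]
LOAD_CONST → push 3. Stack: [13, 3]
BINARY_OP << → 13 << 3 = 104. Stack: [104]
STORE_FAST t → t=104. Stack: []
LOAD_FAST k → push 11. Stack: [11]
LOAD_CONST → push 3. Stack: [11, 3]
BINARY_OP >> → 11 >> 3 = 1. Stack: [1]
STORE_FAST w → w=1. Stack: []
LOAD_CONST → push 16. Stack: [16]
LOAD_FAST a → push 11. Stack: [16, 11]
LOAD_CONST → push 12. Stack: [16, 11, 12]
BINARY_OP * → 11 * 12 = 132. Stack: [16, 132]
BINARY_OP - → 16 - 132 = -116. Stack: [-116]
STORE_FAST y → y=-116. Stack: []
LOAD_FAST_LOAD_FAST k,b → push 11,13. Stack: [11, 13]
BINARY_OP + → 11 + 13 = 24. Stack: [24]
LOAD_FAST c → push -7. Stack: [24, -7]
BINARY_OP + → 24 + -7 = 17. Stack: [17]
STORE_FAST q → q=17. Stack: []
LOAD_FAST_LOAD_FAST q,a → push 17,11. Stack: [17, 11]
BINARY_OP * → 17 * 11 = 187. Stack: [187]
LOAD_FAST b → push 13. Stack: [187, 13]
BINARY_OP + → 187 + 13 = 200. Stack: [200]
STORE_FAST t → t=200. Stack: []
LOAD_FAST_LOAD_FAST q,q → push 17,17. Stack: [17, 17]
BINARY_OP * → 17 * 17 = 289. Stack: [289]
RETURN_VALUE → return 289.

289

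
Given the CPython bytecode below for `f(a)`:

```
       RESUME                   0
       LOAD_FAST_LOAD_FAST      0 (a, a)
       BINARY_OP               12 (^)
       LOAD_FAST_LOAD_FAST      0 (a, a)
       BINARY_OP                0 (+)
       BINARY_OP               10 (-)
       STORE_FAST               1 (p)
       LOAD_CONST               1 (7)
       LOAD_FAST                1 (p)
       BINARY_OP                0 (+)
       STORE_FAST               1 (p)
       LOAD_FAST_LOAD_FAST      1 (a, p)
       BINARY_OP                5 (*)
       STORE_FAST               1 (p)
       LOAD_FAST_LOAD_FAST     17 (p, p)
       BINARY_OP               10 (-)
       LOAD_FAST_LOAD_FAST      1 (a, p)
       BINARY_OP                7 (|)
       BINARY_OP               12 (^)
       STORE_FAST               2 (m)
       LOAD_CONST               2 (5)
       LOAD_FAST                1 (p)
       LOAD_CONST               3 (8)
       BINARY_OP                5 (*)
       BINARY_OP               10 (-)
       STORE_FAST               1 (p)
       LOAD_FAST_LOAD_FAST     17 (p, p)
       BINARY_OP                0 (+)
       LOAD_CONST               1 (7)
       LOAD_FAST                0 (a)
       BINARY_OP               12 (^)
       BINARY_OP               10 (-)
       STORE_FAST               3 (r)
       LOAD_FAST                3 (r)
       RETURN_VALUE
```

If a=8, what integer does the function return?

1147

LOAD_FAST_LOAD_FAST a,a → push 8,8. Stack: [8, 8]
BINARY_OP ^ → 8 ^ 8 = 0. Stack: [0]
LOAD_FAST_LOAD_FAST a,a → push 8,8. Stack: [0, 8, 8]
BINARY_OP + → 8 + 8 = 16. Stack: [0, 16]
BINARY_OP - → 0 - 16 = -16. Stack: [-16]
STORE_FAST p → p=-16. Stack: []
LOAD_CONST → push 7. Stack: [7]
LOAD_FAST p → push -16. Stack: [7, -16]
BINARY_OP + → 7 + -16 = -9. Stack: [-9]
STORE_FAST p → p=-9. Stack: []
LOAD_FAST_LOAD_FAST a,p → push 8,-9. Stack: [8, -9]
BINARY_OP * → 8 * -9 = -72. Stack: [-72]
STORE_FAST p → p=-72. Stack: []
LOAD_FAST_LOAD_FAST p,p → push -72,-72. Stack: [-72, -72]
BINARY_OP - → -72 - -72 = 0. Stack: [0]
LOAD_FAST_LOAD_FAST a,p → push 8,-72. Stack: [0, 8, -72]
BINARY_OP | → 8 | -72 = -72. Stack: [0, -72]
BINARY_OP ^ → 0 ^ -72 = -72. Stack: [-72]
STORE_FAST m → m=-72. Stack: []
LOAD_CONST → push 5. Stack: [5]
LOAD_FAST p → push -72. Stack: [5, -72]
LOAD_CONST → push 8. Stack: [5, -72, 8]
BINARY_OP * → -72 * 8 = -576. Stack: [5, -576]
BINARY_OP - → 5 - -576 = 581. Stack: [581]
STORE_FAST p → p=581. Stack: []
LOAD_FAST_LOAD_FAST p,p → push 581,581. Stack: [581, 581]
BINARY_OP + → 581 + 581 = 1162. Stack: [1162]
LOAD_CONST → push 7. Stack: [1162, 7]
LOAD_FAST a → push 8. Stack: [1162, 7, 8]
BINARY_OP ^ → 7 ^ 8 = 15. Stack: [1162, 15]
BINARY_OP - → 1162 - 15 = 1147. Stack: [1147]
STORE_FAST r → r=1147. Stack: []
LOAD_FAST r → push 1147. Stack: [1147]
RETURN_VALUE → return 1147.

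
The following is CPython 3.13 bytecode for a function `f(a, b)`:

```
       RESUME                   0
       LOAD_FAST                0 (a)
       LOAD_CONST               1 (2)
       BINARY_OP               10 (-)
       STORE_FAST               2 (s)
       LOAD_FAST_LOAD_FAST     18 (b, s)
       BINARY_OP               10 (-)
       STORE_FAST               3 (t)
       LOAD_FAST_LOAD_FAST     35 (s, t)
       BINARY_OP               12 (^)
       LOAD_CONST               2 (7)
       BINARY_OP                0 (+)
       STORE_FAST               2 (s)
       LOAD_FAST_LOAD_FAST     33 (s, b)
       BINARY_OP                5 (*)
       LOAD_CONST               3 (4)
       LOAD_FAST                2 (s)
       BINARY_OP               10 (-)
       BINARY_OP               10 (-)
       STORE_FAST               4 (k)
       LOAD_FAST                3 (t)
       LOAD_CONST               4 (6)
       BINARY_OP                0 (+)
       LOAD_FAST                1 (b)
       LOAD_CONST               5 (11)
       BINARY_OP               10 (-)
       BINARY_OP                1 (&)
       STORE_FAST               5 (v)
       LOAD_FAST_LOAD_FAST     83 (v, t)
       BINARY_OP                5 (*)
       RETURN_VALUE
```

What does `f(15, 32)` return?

323

LOAD_FAST a → push 15. Stack: [15]
LOAD_CONST → push 2. Stack: [15, 2]
BINARY_OP - → 15 - 2 = 13. Stack: [13]
STORE_FAST s → s=13. Stack: []
LOAD_FAST_LOAD_FAST b,s → push 32,13. Stack: [32, 13]
BINARY_OP - → 32 - 13 = 19. Stack: [19]
STORE_FAST t → t=19. Stack: []
LOAD_FAST_LOAD_FAST s,t → push 13,19. Stack: [13, 19]
BINARY_OP ^ → 13 ^ 19 = 30. Stack: [30]
LOAD_CONST → push 7. Stack: [30, 7]
BINARY_OP + → 30 + 7 = 37. Stack: [37]
STORE_FAST s → s=37. Stack: []
LOAD_FAST_LOAD_FAST s,b → push 37,32. Stack: [37, 32]
BINARY_OP * → 37 * 32 = 1184. Stack: [1184]
LOAD_CONST → push 4. Stack: [1184, 4]
LOAD_FAST s → push 37. Stack: [1184, 4, 37]
BINARY_OP - → 4 - 37 = -33. Stack: [1184, -33]
BINARY_OP - → 1184 - -33 = 1217. Stack: [1217]
STORE_FAST k → k=1217. Stack: []
LOAD_FAST t → push 19. Stack: [19]
LOAD_CONST → push 6. Stack: [19, 6]
BINARY_OP + → 19 + 6 = 25. Stack: [25]
LOAD_FAST b → push 32. Stack: [25, 32]
LOAD_CONST → push 11. Stack: [25, 32, 11]
BINARY_OP - → 32 - 11 = 21. Stack: [25, 21]
BINARY_OP & → 25 & 21 = 17. Stack: [17]
STORE_FAST v → v=17. Stack: []
LOAD_FAST_LOAD_FAST v,t → push 17,19. Stack: [17, 19]
BINARY_OP * → 17 * 19 = 323. Stack: [323]
RETURN_VALUE → return 323.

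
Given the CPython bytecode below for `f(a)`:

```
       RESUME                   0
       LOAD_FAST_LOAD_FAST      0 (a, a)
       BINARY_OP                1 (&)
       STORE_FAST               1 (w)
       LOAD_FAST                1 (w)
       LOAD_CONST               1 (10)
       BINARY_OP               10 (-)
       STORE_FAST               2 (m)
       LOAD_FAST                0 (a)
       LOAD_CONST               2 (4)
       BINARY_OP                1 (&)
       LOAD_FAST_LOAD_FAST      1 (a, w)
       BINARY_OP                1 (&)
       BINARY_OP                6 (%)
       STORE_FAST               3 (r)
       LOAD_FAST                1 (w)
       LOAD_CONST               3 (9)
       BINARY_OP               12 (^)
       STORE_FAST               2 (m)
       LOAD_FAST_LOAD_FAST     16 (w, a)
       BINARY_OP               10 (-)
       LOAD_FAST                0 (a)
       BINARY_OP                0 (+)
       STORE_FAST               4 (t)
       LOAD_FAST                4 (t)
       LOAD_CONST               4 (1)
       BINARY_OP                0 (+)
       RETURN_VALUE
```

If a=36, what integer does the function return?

LOAD_FAST_LOAD_FAST a,a → push 36,36. Stack: [36, 36]
BINARY_OP & → 36 & 36 = 36. Stack: [36]
STORE_FAST w → w=36. Stack: []
LOAD_FAST w → push 36. Stack: [36]
LOAD_CONST → push 10. Stack: [36, 10]
BINARY_OP - → 36 - 10 = 26. Stack: [26]
STORE_FAST m → m=26. Stack: []
LOAD_FAST a → push 36. Stack: [36]
LOAD_CONST → push 4. Stack: [36, 4]
BINARY_OP & → 36 & 4 = 4. Stack: [4]
LOAD_FAST_LOAD_FAST a,w → push 36,36. Stack: [4, 36, 36]
BINARY_OP & → 36 & 36 = 36. Stack: [4, 36]
BINARY_OP % → 4 % 36 = 4. Stack: [4]
STORE_FAST r → r=4. Stack: []
LOAD_FAST w → push 36. Stack: [36]
LOAD_CONST → push 9. Stack: [36, 9]
BINARY_OP ^ → 36 ^ 9 = 45. Stack: [45]
STORE_FAST m → m=45. Stack: []
LOAD_FAST_LOAD_FAST w,a → push 36,36. Stack: [36, 36]
BINARY_OP - → 36 - 36 = 0. Stack: [0]
LOAD_FAST a → push 36. Stack: [0, 36]
BINARY_OP + → 0 + 36 = 36. Stack: [36]
STORE_FAST t → t=36. Stack: []
LOAD_FAST t → push 36. Stack: [36]
LOAD_CONST → push 1. Stack: [36, 1]
BINARY_OP + → 36 + 1 = 37. Stack: [37]
RETURN_VALUE → return 37.

37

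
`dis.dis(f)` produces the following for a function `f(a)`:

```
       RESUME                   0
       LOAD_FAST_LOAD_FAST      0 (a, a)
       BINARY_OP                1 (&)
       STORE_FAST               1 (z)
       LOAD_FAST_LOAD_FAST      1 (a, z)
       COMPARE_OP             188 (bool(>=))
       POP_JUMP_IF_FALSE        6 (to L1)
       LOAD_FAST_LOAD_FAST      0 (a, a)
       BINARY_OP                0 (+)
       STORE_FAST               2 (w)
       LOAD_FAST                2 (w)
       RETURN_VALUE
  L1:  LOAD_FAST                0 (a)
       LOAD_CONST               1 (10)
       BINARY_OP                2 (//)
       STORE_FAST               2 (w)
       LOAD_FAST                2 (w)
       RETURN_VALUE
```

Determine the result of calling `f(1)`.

LOAD_FAST_LOAD_FAST a,a → push 1,1. Stack: [1, 1]
BINARY_OP & → 1 & 1 = 1. Stack: [1]
STORE_FAST z → z=1. Stack: []
LOAD_FAST_LOAD_FAST a,z → push 1,1. Stack: [1, 1]
COMPARE_OP bool(>=) → 1 vs 1 = True. Stack: [True]
POP_JUMP_IF_FALSE → pop True; no jump. Stack: []
LOAD_FAST_LOAD_FAST a,a → push 1,1. Stack: [1, 1]
BINARY_OP + → 1 + 1 = 2. Stack: [2]
STORE_FAST w → w=2. Stack: []
LOAD_FAST w → push 2. Stack: [2]
RETURN_VALUE → return 2.

2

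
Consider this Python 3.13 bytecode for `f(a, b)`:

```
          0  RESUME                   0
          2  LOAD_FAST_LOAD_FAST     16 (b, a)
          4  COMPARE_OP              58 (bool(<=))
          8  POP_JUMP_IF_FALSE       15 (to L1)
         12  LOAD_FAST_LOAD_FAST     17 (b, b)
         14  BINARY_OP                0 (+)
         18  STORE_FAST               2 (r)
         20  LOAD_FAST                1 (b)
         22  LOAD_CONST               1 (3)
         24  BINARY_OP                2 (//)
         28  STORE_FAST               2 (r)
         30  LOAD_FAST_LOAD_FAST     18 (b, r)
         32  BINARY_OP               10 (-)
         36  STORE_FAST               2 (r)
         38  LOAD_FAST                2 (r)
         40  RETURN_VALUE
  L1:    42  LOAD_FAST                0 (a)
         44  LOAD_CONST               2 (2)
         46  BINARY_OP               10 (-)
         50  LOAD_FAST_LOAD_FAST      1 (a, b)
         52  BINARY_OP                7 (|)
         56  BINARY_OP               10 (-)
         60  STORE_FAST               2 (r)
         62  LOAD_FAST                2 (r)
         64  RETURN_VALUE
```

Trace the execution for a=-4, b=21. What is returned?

LOAD_FAST_LOAD_FAST b,a → push 21,-4. Stack: [21, -4]
COMPARE_OP bool(<=) → 21 vs -4 = False. Stack: [False]
POP_JUMP_IF_FALSE → pop False; jump. Stack: []
LOAD_FAST a → push -4. Stack: [-4]
LOAD_CONST → push 2. Stack: [-4, 2]
BINARY_OP - → -4 - 2 = -6. Stack: [-6]
LOAD_FAST_LOAD_FAST a,b → push -4,21. Stack: [-6, -4, 21]
BINARY_OP | → -4 | 21 = -3. Stack: [-6, -3]
BINARY_OP - → -6 - -3 = -3. Stack: [-3]
STORE_FAST r → r=-3. Stack: []
LOAD_FAST r → push -3. Stack: [-3]
RETURN_VALUE → return -3.

-3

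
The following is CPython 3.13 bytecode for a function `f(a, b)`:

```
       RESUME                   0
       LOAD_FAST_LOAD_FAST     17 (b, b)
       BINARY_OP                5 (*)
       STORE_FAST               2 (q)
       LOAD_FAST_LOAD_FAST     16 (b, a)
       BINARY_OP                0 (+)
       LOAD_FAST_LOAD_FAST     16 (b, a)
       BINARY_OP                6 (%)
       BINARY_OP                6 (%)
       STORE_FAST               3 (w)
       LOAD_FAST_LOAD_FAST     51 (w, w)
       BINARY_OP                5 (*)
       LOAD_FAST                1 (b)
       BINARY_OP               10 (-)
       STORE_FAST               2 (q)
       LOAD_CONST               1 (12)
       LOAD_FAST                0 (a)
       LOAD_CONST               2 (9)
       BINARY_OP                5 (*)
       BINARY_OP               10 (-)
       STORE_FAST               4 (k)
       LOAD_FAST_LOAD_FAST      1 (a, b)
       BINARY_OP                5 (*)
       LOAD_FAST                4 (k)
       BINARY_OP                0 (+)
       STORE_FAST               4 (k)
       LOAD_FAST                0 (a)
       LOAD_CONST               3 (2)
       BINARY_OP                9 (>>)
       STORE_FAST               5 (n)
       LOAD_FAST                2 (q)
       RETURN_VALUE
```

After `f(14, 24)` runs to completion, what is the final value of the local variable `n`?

LOAD_FAST_LOAD_FAST b,b → push 24,24. Stack: [24, 24]
BINARY_OP * → 24 * 24 = 576. Stack: [576]
STORE_FAST q → q=576. Stack: []
LOAD_FAST_LOAD_FAST b,a → push 24,14. Stack: [24, 14]
BINARY_OP + → 24 + 14 = 38. Stack: [38]
LOAD_FAST_LOAD_FAST b,a → push 24,14. Stack: [38, 24, 14]
BINARY_OP % → 24 % 14 = 10. Stack: [38, 10]
BINARY_OP % → 38 % 10 = 8. Stack: [8]
STORE_FAST w → w=8. Stack: []
LOAD_FAST_LOAD_FAST w,w → push 8,8. Stack: [8, 8]
BINARY_OP * → 8 * 8 = 64. Stack: [64]
LOAD_FAST b → push 24. Stack: [64, 24]
BINARY_OP - → 64 - 24 = 40. Stack: [40]
STORE_FAST q → q=40. Stack: []
LOAD_CONST → push 12. Stack: [12]
LOAD_FAST a → push 14. Stack: [12, 14]
LOAD_CONST → push 9. Stack: [12, 14, 9]
BINARY_OP * → 14 * 9 = 126. Stack: [12, 126]
BINARY_OP - → 12 - 126 = -114. Stack: [-114]
STORE_FAST k → k=-114. Stack: []
LOAD_FAST_LOAD_FAST a,b → push 14,24. Stack: [14, 24]
BINARY_OP * → 14 * 24 = 336. Stack: [336]
LOAD_FAST k → push -114. Stack: [336, -114]
BINARY_OP + → 336 + -114 = 222. Stack: [222]
STORE_FAST k → k=222. Stack: []
LOAD_FAST a → push 14. Stack: [14]
LOAD_CONST → push 2. Stack: [14, 2]
BINARY_OP >> → 14 >> 2 = 3. Stack: [3]
STORE_FAST n → n=3. Stack: []
LOAD_FAST q → push 40. Stack: [40]
RETURN_VALUE → return 40.

3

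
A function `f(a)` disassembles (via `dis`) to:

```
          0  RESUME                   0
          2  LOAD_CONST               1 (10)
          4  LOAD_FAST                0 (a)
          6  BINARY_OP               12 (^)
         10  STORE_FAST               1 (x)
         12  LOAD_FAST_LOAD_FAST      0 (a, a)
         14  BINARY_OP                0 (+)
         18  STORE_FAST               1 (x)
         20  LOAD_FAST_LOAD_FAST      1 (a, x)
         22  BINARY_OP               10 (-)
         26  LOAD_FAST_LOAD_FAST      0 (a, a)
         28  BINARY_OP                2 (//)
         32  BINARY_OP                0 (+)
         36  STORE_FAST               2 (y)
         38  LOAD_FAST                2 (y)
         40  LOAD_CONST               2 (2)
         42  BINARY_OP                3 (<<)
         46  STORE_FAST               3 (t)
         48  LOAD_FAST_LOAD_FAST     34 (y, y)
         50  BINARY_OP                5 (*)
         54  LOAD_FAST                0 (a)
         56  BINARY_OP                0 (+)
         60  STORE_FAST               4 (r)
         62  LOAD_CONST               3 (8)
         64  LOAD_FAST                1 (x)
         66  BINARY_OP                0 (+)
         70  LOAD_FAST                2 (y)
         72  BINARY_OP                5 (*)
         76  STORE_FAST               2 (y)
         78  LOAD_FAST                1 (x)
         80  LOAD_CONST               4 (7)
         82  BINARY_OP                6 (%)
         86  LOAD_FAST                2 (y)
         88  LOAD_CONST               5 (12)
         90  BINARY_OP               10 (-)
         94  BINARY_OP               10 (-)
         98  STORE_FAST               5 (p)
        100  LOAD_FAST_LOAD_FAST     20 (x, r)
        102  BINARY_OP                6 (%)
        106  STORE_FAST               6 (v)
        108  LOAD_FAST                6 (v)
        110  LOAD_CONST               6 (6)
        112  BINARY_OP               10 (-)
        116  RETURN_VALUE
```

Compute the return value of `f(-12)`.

LOAD_CONST → push 10. Stack: [10]
LOAD_FAST a → push -12. Stack: [10, -12]
BINARY_OP ^ → 10 ^ -12 = -2. Stack: [-2]
STORE_FAST x → x=-2. Stack: []
LOAD_FAST_LOAD_FAST a,a → push -12,-12. Stack: [-12, -12]
BINARY_OP + → -12 + -12 = -24. Stack: [-24]
STORE_FAST x → x=-24. Stack: []
LOAD_FAST_LOAD_FAST a,x → push -12,-24. Stack: [-12, -24]
BINARY_OP - → -12 - -24 = 12. Stack: [12]
LOAD_FAST_LOAD_FAST a,a → push -12,-12. Stack: [12, -12, -12]
BINARY_OP // → -12 // -12 = 1. Stack: [12, 1]
BINARY_OP + → 12 + 1 = 13. Stack: [13]
STORE_FAST y → y=13. Stack: []
LOAD_FAST y → push 13. Stack: [13]
LOAD_CONST → push 2. Stack: [13, 2]
BINARY_OP << → 13 << 2 = 52. Stack: [52]
STORE_FAST t → t=52. Stack: []
LOAD_FAST_LOAD_FAST y,y → push 13,13. Stack: [13, 13]
BINARY_OP * → 13 * 13 = 169. Stack: [169]
LOAD_FAST a → push -12. Stack: [169, -12]
BINARY_OP + → 169 + -12 = 157. Stack: [157]
STORE_FAST r → r=157. Stack: []
LOAD_CONST → push 8. Stack: [8]
LOAD_FAST x → push -24. Stack: [8, -24]
BINARY_OP + → 8 + -24 = -16. Stack: [-16]
LOAD_FAST y → push 13. Stack: [-16, 13]
BINARY_OP * → -16 * 13 = -208. Stack: [-208]
STORE_FAST y → y=-208. Stack: []
LOAD_FAST x → push -24. Stack: [-24]
LOAD_CONST → push 7. Stack: [-24, 7]
BINARY_OP % → -24 % 7 = 4. Stack: [4]
LOAD_FAST y → push -208. Stack: [4, -208]
LOAD_CONST → push 12. Stack: [4, -208, 12]
BINARY_OP - → -208 - 12 = -220. Stack: [4, -220]
BINARY_OP - → 4 - -220 = 224. Stack: [224]
STORE_FAST p → p=224. Stack: []
LOAD_FAST_LOAD_FAST x,r → push -24,157. Stack: [-24, 157]
BINARY_OP % → -24 % 157 = 133. Stack: [133]
STORE_FAST v → v=133. Stack: []
LOAD_FAST v → push 133. Stack: [133]
LOAD_CONST → push 6. Stack: [133, 6]
BINARY_OP - → 133 - 6 = 127. Stack: [127]
RETURN_VALUE → return 127.

127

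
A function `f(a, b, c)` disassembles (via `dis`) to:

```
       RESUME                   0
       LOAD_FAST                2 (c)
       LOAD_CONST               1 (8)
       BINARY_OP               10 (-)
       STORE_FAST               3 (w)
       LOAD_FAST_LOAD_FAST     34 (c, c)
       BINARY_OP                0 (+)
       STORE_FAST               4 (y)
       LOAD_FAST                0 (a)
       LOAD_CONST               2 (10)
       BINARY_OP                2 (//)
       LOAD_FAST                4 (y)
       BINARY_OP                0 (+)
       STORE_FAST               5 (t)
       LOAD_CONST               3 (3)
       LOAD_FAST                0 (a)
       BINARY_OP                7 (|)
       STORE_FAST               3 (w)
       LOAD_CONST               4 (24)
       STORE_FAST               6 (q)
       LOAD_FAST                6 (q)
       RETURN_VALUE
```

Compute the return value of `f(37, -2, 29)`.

LOAD_FAST c → push 29. Stack: [29]
LOAD_CONST → push 8. Stack: [29, 8]
BINARY_OP - → 29 - 8 = 21. Stack: [21]
STORE_FAST w → w=21. Stack: []
LOAD_FAST_LOAD_FAST c,c → push 29,29. Stack: [29, 29]
BINARY_OP + → 29 + 29 = 58. Stack: [58]
STORE_FAST y → y=58. Stack: []
LOAD_FAST a → push 37. Stack: [37]
LOAD_CONST → push 10. Stack: [37, 10]
BINARY_OP // → 37 // 10 = 3. Stack: [3]
LOAD_FAST y → push 58. Stack: [3, 58]
BINARY_OP + → 3 + 58 = 61. Stack: [61]
STORE_FAST t → t=61. Stack: []
LOAD_CONST → push 3. Stack: [3]
LOAD_FAST a → push 37. Stack: [3, 37]
BINARY_OP | → 3 | 37 = 39. Stack: [39]
STORE_FAST w → w=39. Stack: []
LOAD_CONST → push 24. Stack: [24]
STORE_FAST q → q=24. Stack: []
LOAD_FAST q → push 24. Stack: [24]
RETURN_VALUE → return 24.

24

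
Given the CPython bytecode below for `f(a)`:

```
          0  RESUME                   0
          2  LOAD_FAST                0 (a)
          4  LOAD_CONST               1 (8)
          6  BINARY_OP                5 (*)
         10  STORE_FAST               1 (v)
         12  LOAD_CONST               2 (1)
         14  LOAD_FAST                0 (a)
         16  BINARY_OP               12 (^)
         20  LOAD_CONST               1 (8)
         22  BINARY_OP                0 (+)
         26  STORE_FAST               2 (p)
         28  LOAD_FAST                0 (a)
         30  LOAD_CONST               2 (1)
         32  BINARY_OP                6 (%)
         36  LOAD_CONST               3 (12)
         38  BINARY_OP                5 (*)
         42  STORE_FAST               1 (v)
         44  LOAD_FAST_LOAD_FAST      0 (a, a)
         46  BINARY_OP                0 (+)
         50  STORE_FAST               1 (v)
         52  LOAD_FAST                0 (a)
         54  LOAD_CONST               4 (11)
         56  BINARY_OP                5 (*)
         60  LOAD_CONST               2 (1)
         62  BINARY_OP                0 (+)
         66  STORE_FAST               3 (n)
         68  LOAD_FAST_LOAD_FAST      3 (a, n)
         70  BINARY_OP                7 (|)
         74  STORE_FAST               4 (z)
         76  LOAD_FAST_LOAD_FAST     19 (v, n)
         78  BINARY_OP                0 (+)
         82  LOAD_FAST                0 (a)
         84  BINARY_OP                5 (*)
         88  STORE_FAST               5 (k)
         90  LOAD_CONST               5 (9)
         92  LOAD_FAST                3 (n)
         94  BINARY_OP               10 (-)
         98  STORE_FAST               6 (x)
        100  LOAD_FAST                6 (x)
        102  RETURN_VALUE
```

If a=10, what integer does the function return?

LOAD_FAST a → push 10. Stack: [10]
LOAD_CONST → push 8. Stack: [10, 8]
BINARY_OP * → 10 * 8 = 80. Stack: [80]
STORE_FAST v → v=80. Stack: []
LOAD_CONST → push 1. Stack: [1]
LOAD_FAST a → push 10. Stack: [1, 10]
BINARY_OP ^ → 1 ^ 10 = 11. Stack: [11]
LOAD_CONST → push 8. Stack: [11, 8]
BINARY_OP + → 11 + 8 = 19. Stack: [19]
STORE_FAST p → p=19. Stack: []
LOAD_FAST a → push 10. Stack: [10]
LOAD_CONST → push 1. Stack: [10, 1]
BINARY_OP % → 10 % 1 = 0. Stack: [0]
LOAD_CONST → push 12. Stack: [0, 12]
BINARY_OP * → 0 * 12 = 0. Stack: [0]
STORE_FAST v → v=0. Stack: []
LOAD_FAST_LOAD_FAST a,a → push 10,10. Stack: [10, 10]
BINARY_OP + → 10 + 10 = 20. Stack: [20]
STORE_FAST v → v=20. Stack: []
LOAD_FAST a → push 10. Stack: [10]
LOAD_CONST → push 11. Stack: [10, 11]
BINARY_OP * → 10 * 11 = 110. Stack: [110]
LOAD_CONST → push 1. Stack: [110, 1]
BINARY_OP + → 110 + 1 = 111. Stack: [111]
STORE_FAST n → n=111. Stack: []
LOAD_FAST_LOAD_FAST a,n → push 10,111. Stack: [10, 111]
BINARY_OP | → 10 | 111 = 111. Stack: [111]
STORE_FAST z → z=111. Stack: []
LOAD_FAST_LOAD_FAST v,n → push 20,111. Stack: [20, 111]
BINARY_OP + → 20 + 111 = 131. Stack: [131]
LOAD_FAST a → push 10. Stack: [131, 10]
BINARY_OP * → 131 * 10 = 1310. Stack: [1310]
STORE_FAST k → k=1310. Stack: []
LOAD_CONST → push 9. Stack: [9]
LOAD_FAST n → push 111. Stack: [9, 111]
BINARY_OP - → 9 - 111 = -102. Stack: [-102]
STORE_FAST x → x=-102. Stack: []
LOAD_FAST x → push -102. Stack: [-102]
RETURN_VALUE → return -102.

-102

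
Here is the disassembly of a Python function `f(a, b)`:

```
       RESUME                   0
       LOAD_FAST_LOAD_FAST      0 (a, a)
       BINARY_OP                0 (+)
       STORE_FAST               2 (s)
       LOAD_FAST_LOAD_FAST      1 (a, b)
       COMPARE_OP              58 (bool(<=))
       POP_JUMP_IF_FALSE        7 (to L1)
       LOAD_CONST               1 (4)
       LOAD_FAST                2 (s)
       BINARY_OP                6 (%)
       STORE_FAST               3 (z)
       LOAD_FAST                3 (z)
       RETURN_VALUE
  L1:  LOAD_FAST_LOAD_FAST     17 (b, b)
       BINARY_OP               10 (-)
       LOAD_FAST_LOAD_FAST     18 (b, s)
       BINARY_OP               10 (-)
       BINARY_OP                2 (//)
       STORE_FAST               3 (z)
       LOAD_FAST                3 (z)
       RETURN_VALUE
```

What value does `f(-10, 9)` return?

-16

LOAD_FAST_LOAD_FAST a,a → push -10,-10. Stack: [-10, -10]
BINARY_OP + → -10 + -10 = -20. Stack: [-20]
STORE_FAST s → s=-20. Stack: []
LOAD_FAST_LOAD_FAST a,b → push -10,9. Stack: [-10, 9]
COMPARE_OP bool(<=) → -10 vs 9 = True. Stack: [True]
POP_JUMP_IF_FALSE → pop True; no jump. Stack: []
LOAD_CONST → push 4. Stack: [4]
LOAD_FAST s → push -20. Stack: [4, -20]
BINARY_OP % → 4 % -20 = -16. Stack: [-16]
STORE_FAST z → z=-16. Stack: []
LOAD_FAST z → push -16. Stack: [-16]
RETURN_VALUE → return -16.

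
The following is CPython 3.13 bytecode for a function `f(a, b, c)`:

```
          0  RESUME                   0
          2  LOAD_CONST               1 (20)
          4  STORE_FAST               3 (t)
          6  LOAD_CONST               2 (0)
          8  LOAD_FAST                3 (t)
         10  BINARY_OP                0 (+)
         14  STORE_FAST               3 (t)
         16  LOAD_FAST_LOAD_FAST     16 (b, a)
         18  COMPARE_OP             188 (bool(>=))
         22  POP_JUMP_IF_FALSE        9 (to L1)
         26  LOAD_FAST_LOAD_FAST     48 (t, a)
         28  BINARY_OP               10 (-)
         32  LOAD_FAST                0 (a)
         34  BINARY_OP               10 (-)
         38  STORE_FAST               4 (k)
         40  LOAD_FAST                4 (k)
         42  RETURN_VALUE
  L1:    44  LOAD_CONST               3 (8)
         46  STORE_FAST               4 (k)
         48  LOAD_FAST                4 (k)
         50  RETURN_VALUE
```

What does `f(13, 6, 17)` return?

8

LOAD_CONST → push 20. Stack: [20]
STORE_FAST t → t=20. Stack: []
LOAD_CONST → push 0. Stack: [0]
LOAD_FAST t → push 20. Stack: [0, 20]
BINARY_OP + → 0 + 20 = 20. Stack: [20]
STORE_FAST t → t=20. Stack: []
LOAD_FAST_LOAD_FAST b,a → push 6,13. Stack: [6, 13]
COMPARE_OP bool(>=) → 6 vs 13 = False. Stack: [False]
POP_JUMP_IF_FALSE → pop False; jump. Stack: []
LOAD_CONST → push 8. Stack: [8]
STORE_FAST k → k=8. Stack: []
LOAD_FAST k → push 8. Stack: [8]
RETURN_VALUE → return 8.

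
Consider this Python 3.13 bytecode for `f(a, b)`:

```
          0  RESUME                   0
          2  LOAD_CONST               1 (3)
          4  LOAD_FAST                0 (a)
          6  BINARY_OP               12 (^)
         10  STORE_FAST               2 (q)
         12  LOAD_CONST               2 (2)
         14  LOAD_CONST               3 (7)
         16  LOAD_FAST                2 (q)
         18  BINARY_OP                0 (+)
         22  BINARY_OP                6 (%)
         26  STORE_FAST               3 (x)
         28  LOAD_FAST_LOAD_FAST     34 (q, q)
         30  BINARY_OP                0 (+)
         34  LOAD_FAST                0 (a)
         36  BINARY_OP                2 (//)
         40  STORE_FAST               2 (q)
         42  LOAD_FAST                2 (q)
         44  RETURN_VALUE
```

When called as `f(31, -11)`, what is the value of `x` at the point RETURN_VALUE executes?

2

LOAD_CONST → push 3. Stack: [3]
LOAD_FAST a → push 31. Stack: [3, 31]
BINARY_OP ^ → 3 ^ 31 = 28. Stack: [28]
STORE_FAST q → q=28. Stack: []
LOAD_CONST → push 2. Stack: [2]
LOAD_CONST → push 7. Stack: [2, 7]
LOAD_FAST q → push 28. Stack: [2, 7, 28]
BINARY_OP + → 7 + 28 = 35. Stack: [2, 35]
BINARY_OP % → 2 % 35 = 2. Stack: [2]
STORE_FAST x → x=2. Stack: []
LOAD_FAST_LOAD_FAST q,q → push 28,28. Stack: [28, 28]
BINARY_OP + → 28 + 28 = 56. Stack: [56]
LOAD_FAST a → push 31. Stack: [56, 31]
BINARY_OP // → 56 // 31 = 1. Stack: [1]
STORE_FAST q → q=1. Stack: []
LOAD_FAST q → push 1. Stack: [1]
RETURN_VALUE → return 1.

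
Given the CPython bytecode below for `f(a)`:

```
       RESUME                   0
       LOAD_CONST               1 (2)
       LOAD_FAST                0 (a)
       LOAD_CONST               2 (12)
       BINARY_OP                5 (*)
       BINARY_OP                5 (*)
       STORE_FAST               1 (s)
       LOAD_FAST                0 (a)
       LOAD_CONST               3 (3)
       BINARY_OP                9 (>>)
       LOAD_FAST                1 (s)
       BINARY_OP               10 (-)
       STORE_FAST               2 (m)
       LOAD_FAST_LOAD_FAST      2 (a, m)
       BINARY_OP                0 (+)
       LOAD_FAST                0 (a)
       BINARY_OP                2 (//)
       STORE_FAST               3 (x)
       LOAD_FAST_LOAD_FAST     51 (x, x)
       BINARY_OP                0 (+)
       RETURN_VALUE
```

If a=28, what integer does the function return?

LOAD_CONST → push 2. Stack: [2]
LOAD_FAST a → push 28. Stack: [2, 28]
LOAD_CONST → push 12. Stack: [2, 28, 12]
BINARY_OP * → 28 * 12 = 336. Stack: [2, 336]
BINARY_OP * → 2 * 336 = 672. Stack: [672]
STORE_FAST s → s=672. Stack: []
LOAD_FAST a → push 28. Stack: [28]
LOAD_CONST → push 3. Stack: [28, 3]
BINARY_OP >> → 28 >> 3 = 3. Stack: [3]
LOAD_FAST s → push 672. Stack: [3, 672]
BINARY_OP - → 3 - 672 = -669. Stack: [-669]
STORE_FAST m → m=-669. Stack: []
LOAD_FAST_LOAD_FAST a,m → push 28,-669. Stack: [28, -669]
BINARY_OP + → 28 + -669 = -641. Stack: [-641]
LOAD_FAST a → push 28. Stack: [-641, 28]
BINARY_OP // → -641 // 28 = -23. Stack: [-23]
STORE_FAST x → x=-23. Stack: []
LOAD_FAST_LOAD_FAST x,x → push -23,-23. Stack: [-23, -23]
BINARY_OP + → -23 + -23 = -46. Stack: [-46]
RETURN_VALUE → return -46.

-46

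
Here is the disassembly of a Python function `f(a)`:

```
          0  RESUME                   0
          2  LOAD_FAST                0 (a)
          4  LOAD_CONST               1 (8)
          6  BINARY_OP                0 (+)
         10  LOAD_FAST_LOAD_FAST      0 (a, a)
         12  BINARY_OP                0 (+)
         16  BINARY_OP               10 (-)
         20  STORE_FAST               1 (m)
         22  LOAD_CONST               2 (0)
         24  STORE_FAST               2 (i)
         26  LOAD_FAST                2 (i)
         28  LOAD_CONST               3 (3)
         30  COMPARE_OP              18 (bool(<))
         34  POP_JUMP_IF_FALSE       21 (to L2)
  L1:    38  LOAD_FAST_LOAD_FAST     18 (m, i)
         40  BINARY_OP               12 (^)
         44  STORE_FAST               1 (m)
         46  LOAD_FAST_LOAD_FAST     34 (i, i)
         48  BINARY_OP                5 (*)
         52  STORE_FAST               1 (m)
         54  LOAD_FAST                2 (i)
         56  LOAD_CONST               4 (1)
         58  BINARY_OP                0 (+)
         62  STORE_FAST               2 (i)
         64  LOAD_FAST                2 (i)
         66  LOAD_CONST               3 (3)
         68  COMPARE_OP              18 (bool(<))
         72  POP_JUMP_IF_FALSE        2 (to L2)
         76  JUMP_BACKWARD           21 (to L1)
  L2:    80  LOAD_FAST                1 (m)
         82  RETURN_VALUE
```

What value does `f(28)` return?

4

LOAD_FAST a → push 28. Stack: [28]
LOAD_CONST → push 8. Stack: [28, 8]
BINARY_OP + → 28 + 8 = 36. Stack: [36]
LOAD_FAST_LOAD_FAST a,a → push 28,28. Stack: [36, 28, 28]
BINARY_OP + → 28 + 28 = 56. Stack: [36, 56]
BINARY_OP - → 36 - 56 = -20. Stack: [-20]
STORE_FAST m → m=-20. Stack: []
LOAD_CONST → push 0. Stack: [0]
STORE_FAST i → i=0. Stack: []
LOAD_FAST i → push 0. Stack: [0]
LOAD_CONST → push 3. Stack: [0, 3]
COMPARE_OP bool(<) → 0 vs 3 = True. Stack: [True]
POP_JUMP_IF_FALSE → pop True; no jump. Stack: []
LOAD_FAST_LOAD_FAST m,i → push -20,0. Stack: [-20, 0]
BINARY_OP ^ → -20 ^ 0 = -20. Stack: [-20]
STORE_FAST m → m=-20. Stack: []
LOAD_FAST_LOAD_FAST i,i → push 0,0. Stack: [0, 0]
BINARY_OP * → 0 * 0 = 0. Stack: [0]
STORE_FAST m → m=0. Stack: []
LOAD_FAST i → push 0. Stack: [0]
LOAD_CONST → push 1. Stack: [0, 1]
BINARY_OP + → 0 + 1 = 1. Stack: [1]
STORE_FAST i → i=1. Stack: []
LOAD_FAST i → push 1. Stack: [1]
LOAD_CONST → push 3. Stack: [1, 3]
COMPARE_OP bool(<) → 1 vs 3 = True. Stack: [True]
POP_JUMP_IF_FALSE → pop True; no jump. Stack: []
LOAD_FAST_LOAD_FAST m,i → push 0,1. Stack: [0, 1]
BINARY_OP ^ → 0 ^ 1 = 1. Stack: [1]
STORE_FAST m → m=1. Stack: []
LOAD_FAST_LOAD_FAST i,i → push 1,1. Stack: [1, 1]
BINARY_OP * → 1 * 1 = 1. Stack: [1]
STORE_FAST m → m=1. Stack: []
LOAD_FAST i → push 1. Stack: [1]
LOAD_CONST → push 1. Stack: [1, 1]
BINARY_OP + → 1 + 1 = 2. Stack: [2]
STORE_FAST i → i=2. Stack: []
LOAD_FAST i → push 2. Stack: [2]
LOAD_CONST → push 3. Stack: [2, 3]
COMPARE_OP bool(<) → 2 vs 3 = True. Stack: [True]
POP_JUMP_IF_FALSE → pop True; no jump. Stack: []
LOAD_FAST_LOAD_FAST m,i → push 1,2. Stack: [1, 2]
BINARY_OP ^ → 1 ^ 2 = 3. Stack: [3]
STORE_FAST m → m=3. Stack: []
LOAD_FAST_LOAD_FAST i,i → push 2,2. Stack: [2, 2]
BINARY_OP * → 2 * 2 = 4. Stack: [4]
STORE_FAST m → m=4. Stack: []
LOAD_FAST i → push 2. Stack: [2]
LOAD_CONST → push 1. Stack: [2, 1]
BINARY_OP + → 2 + 1 = 3. Stack: [3]
STORE_FAST i → i=3. Stack: []
LOAD_FAST i → push 3. Stack: [3]
LOAD_CONST → push 3. Stack: [3, 3]
COMPARE_OP bool(<) → 3 vs 3 = False. Stack: [False]
POP_JUMP_IF_FALSE → pop False; jump. Stack: []
LOAD_FAST m → push 4. Stack: [4]
RETURN_VALUE → return 4.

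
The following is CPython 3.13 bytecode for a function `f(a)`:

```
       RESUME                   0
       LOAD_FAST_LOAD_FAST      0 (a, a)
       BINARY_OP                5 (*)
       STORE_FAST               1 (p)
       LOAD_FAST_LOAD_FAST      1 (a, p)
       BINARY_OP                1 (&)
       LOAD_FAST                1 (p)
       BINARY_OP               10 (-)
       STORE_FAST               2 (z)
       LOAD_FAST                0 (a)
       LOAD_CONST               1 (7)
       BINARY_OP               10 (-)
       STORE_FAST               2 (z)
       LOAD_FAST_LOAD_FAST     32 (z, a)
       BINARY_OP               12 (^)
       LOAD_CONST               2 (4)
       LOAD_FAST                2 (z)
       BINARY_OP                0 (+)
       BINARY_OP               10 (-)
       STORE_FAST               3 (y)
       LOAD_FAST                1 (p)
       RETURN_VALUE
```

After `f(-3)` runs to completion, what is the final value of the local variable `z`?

-10

LOAD_FAST_LOAD_FAST a,a → push -3,-3. Stack: [-3, -3]
BINARY_OP * → -3 * -3 = 9. Stack: [9]
STORE_FAST p → p=9. Stack: []
LOAD_FAST_LOAD_FAST a,p → push -3,9. Stack: [-3, 9]
BINARY_OP & → -3 & 9 = 9. Stack: [9]
LOAD_FAST p → push 9. Stack: [9, 9]
BINARY_OP - → 9 - 9 = 0. Stack: [0]
STORE_FAST z → z=0. Stack: []
LOAD_FAST a → push -3. Stack: [-3]
LOAD_CONST → push 7. Stack: [-3, 7]
BINARY_OP - → -3 - 7 = -10. Stack: [-10]
STORE_FAST z → z=-10. Stack: []
LOAD_FAST_LOAD_FAST z,a → push -10,-3. Stack: [-10, -3]
BINARY_OP ^ → -10 ^ -3 = 11. Stack: [11]
LOAD_CONST → push 4. Stack: [11, 4]
LOAD_FAST z → push -10. Stack: [11, 4, -10]
BINARY_OP + → 4 + -10 = -6. Stack: [11, -6]
BINARY_OP - → 11 - -6 = 17. Stack: [17]
STORE_FAST y → y=17. Stack: []
LOAD_FAST p → push 9. Stack: [9]
RETURN_VALUE → return 9.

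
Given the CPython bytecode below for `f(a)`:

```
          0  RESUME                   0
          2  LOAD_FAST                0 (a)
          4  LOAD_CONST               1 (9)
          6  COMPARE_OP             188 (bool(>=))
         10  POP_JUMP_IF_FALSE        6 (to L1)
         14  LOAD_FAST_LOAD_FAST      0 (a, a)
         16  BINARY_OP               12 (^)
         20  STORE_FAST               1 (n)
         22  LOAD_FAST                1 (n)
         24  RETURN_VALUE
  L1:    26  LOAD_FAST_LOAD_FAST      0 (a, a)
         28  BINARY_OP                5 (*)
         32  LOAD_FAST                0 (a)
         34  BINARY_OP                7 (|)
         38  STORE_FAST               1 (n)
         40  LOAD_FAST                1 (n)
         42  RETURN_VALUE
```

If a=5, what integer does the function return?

LOAD_FAST a → push 5. Stack: [5]
LOAD_CONST → push 9. Stack: [5, 9]
COMPARE_OP bool(>=) → 5 vs 9 = False. Stack: [False]
POP_JUMP_IF_FALSE → pop False; jump. Stack: []
LOAD_FAST_LOAD_FAST a,a → push 5,5. Stack: [5, 5]
BINARY_OP * → 5 * 5 = 25. Stack: [25]
LOAD_FAST a → push 5. Stack: [25, 5]
BINARY_OP | → 25 | 5 = 29. Stack: [29]
STORE_FAST n → n=29. Stack: []
LOAD_FAST n → push 29. Stack: [29]
RETURN_VALUE → return 29.

29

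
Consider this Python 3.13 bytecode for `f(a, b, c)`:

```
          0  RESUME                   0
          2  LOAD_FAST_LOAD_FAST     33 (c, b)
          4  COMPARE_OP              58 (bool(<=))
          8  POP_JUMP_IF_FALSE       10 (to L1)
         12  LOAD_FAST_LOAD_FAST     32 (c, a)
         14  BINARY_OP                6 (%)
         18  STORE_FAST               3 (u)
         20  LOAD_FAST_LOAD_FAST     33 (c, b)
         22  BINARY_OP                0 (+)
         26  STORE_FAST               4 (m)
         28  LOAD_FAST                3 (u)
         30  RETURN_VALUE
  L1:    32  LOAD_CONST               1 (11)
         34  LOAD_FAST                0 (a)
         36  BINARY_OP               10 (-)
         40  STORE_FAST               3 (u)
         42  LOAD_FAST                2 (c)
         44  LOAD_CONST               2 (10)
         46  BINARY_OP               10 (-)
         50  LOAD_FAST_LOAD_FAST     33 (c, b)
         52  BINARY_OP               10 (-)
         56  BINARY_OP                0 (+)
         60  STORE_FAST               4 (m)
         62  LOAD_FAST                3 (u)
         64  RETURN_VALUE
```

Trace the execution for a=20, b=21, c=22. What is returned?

-9

LOAD_FAST_LOAD_FAST c,b → push 22,21. Stack: [22, 21]
COMPARE_OP bool(<=) → 22 vs 21 = False. Stack: [False]
POP_JUMP_IF_FALSE → pop False; jump. Stack: []
LOAD_CONST → push 11. Stack: [11]
LOAD_FAST a → push 20. Stack: [11, 20]
BINARY_OP - → 11 - 20 = -9. Stack: [-9]
STORE_FAST u → u=-9. Stack: []
LOAD_FAST c → push 22. Stack: [22]
LOAD_CONST → push 10. Stack: [22, 10]
BINARY_OP - → 22 - 10 = 12. Stack: [12]
LOAD_FAST_LOAD_FAST c,b → push 22,21. Stack: [12, 22, 21]
BINARY_OP - → 22 - 21 = 1. Stack: [12, 1]
BINARY_OP + → 12 + 1 = 13. Stack: [13]
STORE_FAST m → m=13. Stack: []
LOAD_FAST u → push -9. Stack: [-9]
RETURN_VALUE → return -9.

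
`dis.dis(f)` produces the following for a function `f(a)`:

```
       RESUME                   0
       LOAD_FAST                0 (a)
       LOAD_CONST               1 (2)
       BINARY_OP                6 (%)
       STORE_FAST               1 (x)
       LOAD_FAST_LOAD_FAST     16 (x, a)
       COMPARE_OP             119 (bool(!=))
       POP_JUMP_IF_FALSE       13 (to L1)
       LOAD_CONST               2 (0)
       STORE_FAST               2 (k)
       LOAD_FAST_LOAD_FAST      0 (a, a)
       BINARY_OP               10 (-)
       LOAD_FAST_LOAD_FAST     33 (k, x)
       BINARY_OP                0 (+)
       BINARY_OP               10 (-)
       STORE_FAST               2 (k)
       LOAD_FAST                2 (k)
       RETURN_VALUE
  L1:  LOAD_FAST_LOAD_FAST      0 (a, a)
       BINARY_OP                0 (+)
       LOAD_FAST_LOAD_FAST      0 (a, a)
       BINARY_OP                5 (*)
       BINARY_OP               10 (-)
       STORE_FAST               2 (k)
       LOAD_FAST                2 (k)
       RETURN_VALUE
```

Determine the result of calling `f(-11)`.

-1

LOAD_FAST a → push -11. Stack: [-11]
LOAD_CONST → push 2. Stack: [-11, 2]
BINARY_OP % → -11 % 2 = 1. Stack: [1]
STORE_FAST x → x=1. Stack: []
LOAD_FAST_LOAD_FAST x,a → push 1,-11. Stack: [1, -11]
COMPARE_OP bool(!=) → 1 vs -11 = True. Stack: [True]
POP_JUMP_IF_FALSE → pop True; no jump. Stack: []
LOAD_CONST → push 0. Stack: [0]
STORE_FAST k → k=0. Stack: []
LOAD_FAST_LOAD_FAST a,a → push -11,-11. Stack: [-11, -11]
BINARY_OP - → -11 - -11 = 0. Stack: [0]
LOAD_FAST_LOAD_FAST k,x → push 0,1. Stack: [0, 0, 1]
BINARY_OP + → 0 + 1 = 1. Stack: [0, 1]
BINARY_OP - → 0 - 1 = -1. Stack: [-1]
STORE_FAST k → k=-1. Stack: []
LOAD_FAST k → push -1. Stack: [-1]
RETURN_VALUE → return -1.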